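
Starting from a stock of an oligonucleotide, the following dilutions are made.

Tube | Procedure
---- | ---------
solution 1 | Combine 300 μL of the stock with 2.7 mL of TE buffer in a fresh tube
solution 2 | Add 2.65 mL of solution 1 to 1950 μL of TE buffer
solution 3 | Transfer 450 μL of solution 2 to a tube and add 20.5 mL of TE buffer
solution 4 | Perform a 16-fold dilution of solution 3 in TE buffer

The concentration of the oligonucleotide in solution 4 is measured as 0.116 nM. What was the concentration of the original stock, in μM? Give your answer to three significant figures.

1.50 μM

Step 1: 300 μL + 2.7 mL = 3000 μL total → factor 3000/300 = 10
Step 2: 2.65 mL + 1950 μL = 4.6 mL total → factor 4.6/2.65 = 1.7358
Step 3: 450 μL + 20.5 mL = 20950 μL total → factor 20950/450 = 46.556
Step 4: 16-fold → factor 16
Overall dilution factor = 10 × 1.7358 × 46.556 × 16 = 12930
Stock = 0.116 nM × 12930 = 1500 nM = 1.50 μM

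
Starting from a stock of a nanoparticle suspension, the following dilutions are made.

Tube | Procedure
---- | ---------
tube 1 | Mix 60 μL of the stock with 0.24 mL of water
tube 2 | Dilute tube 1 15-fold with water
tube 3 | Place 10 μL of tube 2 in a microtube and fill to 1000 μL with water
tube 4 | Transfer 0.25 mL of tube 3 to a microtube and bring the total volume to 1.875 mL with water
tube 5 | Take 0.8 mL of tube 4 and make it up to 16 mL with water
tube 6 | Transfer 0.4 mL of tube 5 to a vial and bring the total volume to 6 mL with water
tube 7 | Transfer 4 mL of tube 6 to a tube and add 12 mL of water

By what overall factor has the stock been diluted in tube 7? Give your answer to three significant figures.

Step 1: 60 μL + 0.24 mL = 300 μL total → factor 300/60 = 5
Step 2: 15-fold → factor 15
Step 3: 10 μL brought to 1000 μL → factor 1000/10 = 100
Step 4: 0.25 mL brought to 1.875 mL → factor 1.875/0.25 = 7.5
Step 5: 0.8 mL brought to 16 mL → factor 16/0.8 = 20
Step 6: 0.4 mL brought to 6 mL → factor 6/0.4 = 15
Step 7: 4 mL + 12 mL = 16 mL total → factor 16/4 = 4
Overall dilution factor = 5 × 15 × 100 × 7.5 × 20 × 15 × 4 = 6.75 × 10^7

6.75 × 10^7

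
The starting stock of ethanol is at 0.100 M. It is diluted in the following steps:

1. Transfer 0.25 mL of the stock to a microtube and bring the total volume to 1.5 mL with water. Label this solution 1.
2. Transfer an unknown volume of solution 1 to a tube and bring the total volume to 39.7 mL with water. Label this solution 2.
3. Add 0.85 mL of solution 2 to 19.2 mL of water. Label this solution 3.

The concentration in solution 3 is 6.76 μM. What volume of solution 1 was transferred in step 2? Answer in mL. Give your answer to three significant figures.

0.380 mL

Step 1: 0.25 mL brought to 1.5 mL → factor 1.5/0.25 = 6
Step 2: v brought to 39.7 mL → factor = 39.7 mL/v
Step 3: 0.85 mL + 19.2 mL = 20.05 mL total → factor 20.05/0.85 = 23.588
Product of known-step factors = 141.53
Overall factor = 0.100 M / (6.76 μM) = 14793
Step-2 factor = 14793 / 141.53 = 104.52
v = 39.7 mL / 104.52 = 0.380 mL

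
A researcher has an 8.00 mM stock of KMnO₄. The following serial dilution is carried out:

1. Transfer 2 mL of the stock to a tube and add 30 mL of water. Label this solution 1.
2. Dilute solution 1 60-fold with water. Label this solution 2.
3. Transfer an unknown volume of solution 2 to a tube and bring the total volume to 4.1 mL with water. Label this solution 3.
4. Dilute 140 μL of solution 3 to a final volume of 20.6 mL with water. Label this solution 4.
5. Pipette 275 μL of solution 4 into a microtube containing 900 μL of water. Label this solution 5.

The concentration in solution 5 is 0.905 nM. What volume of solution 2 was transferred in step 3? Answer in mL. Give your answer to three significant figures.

Step 1: 2 mL + 30 mL = 32 mL total → factor 32/2 = 16
Step 2: 60-fold → factor 60
Step 3: v brought to 4.1 mL → factor = 4.1 mL/v
Step 4: 140 μL brought to 20.6 mL → factor 20600/140 = 147.14
Step 5: 275 μL + 900 μL = 1175 μL total → factor 1175/275 = 4.2727
Product of known-step factors = 6.0355 × 10^5
Overall factor = 8.00 mM / (0.905 nM) = 8.8398 × 10^6
Step-3 factor = 8.8398 × 10^6 / 6.0355 × 10^5 = 14.646
v = 4.1 mL / 14.646 = 0.280 mL

0.280 mL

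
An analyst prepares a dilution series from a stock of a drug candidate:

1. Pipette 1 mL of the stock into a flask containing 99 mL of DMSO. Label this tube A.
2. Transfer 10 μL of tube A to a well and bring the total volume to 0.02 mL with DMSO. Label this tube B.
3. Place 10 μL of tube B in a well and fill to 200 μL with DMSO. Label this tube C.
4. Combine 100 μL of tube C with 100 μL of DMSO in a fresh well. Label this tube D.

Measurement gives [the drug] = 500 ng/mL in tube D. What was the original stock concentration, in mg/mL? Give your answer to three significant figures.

Step 1: 1 mL + 99 mL = 100 mL total → factor 100/1 = 100
Step 2: 10 μL brought to 0.02 mL → factor 20/10 = 2
Step 3: 10 μL brought to 200 μL → factor 200/10 = 20
Step 4: 100 μL + 100 μL = 200 μL total → factor 200/100 = 2
Overall dilution factor = 100 × 2 × 20 × 2 = 8000
Stock = 500 ng/mL × 8000 = 4.000 × 10^6 ng/mL = 4.00 mg/mL

4.00 mg/mL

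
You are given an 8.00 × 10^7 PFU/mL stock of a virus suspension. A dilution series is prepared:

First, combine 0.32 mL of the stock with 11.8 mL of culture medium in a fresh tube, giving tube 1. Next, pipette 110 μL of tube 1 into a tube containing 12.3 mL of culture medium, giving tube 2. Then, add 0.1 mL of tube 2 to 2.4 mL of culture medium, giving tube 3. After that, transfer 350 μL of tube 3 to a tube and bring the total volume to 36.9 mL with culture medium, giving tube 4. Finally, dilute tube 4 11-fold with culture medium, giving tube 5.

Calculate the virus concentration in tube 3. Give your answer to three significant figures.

Step 1: 0.32 mL + 11.8 mL = 12.12 mL total → factor 12.12/0.32 = 37.875
Step 2: 110 μL + 12.3 mL = 12410 μL total → factor 12410/110 = 112.82
Step 3: 0.1 mL + 2.4 mL = 2.5 mL total → factor 2.5/0.1 = 25
Dilution factor through tube 3 = 37.875 × 112.82 × 25 = 1.0682 × 10^5
[tube 3] = 8.00 × 10^7 PFU/mL / 1.0682 × 10^5 = 749 PFU/mL

749 PFU/mL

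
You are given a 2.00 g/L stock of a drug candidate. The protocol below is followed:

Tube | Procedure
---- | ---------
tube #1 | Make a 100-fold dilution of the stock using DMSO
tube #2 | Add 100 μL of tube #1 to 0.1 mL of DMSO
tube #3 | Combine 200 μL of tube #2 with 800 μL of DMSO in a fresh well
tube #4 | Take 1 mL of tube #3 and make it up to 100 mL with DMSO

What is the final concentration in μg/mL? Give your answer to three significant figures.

0.0200 μg/mL

Step 1: 100-fold → factor 100
Step 2: 100 μL + 0.1 mL = 200 μL total → factor 200/100 = 2
Step 3: 200 μL + 800 μL = 1000 μL total → factor 1000/200 = 5
Step 4: 1 mL brought to 100 mL → factor 100/1 = 100
Overall dilution factor = 100 × 2 × 5 × 100 = 1 × 10^5
Final = 2.00 g/L / 1 × 10^5 = 2.000 × 10^-5 g/L = 0.0200 μg/mL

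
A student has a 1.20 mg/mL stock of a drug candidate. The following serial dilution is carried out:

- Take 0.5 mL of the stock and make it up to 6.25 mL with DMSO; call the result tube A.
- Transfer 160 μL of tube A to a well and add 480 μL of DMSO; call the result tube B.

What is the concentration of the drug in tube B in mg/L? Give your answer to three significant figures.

Step 1: 0.5 mL brought to 6.25 mL → factor 6.25/0.5 = 12.5
Step 2: 160 μL + 480 μL = 640 μL total → factor 640/160 = 4
Overall dilution factor = 12.5 × 4 = 50
Final = 1.20 mg/mL / 50 = 0.02400 mg/mL = 24.0 mg/L

24.0 mg/L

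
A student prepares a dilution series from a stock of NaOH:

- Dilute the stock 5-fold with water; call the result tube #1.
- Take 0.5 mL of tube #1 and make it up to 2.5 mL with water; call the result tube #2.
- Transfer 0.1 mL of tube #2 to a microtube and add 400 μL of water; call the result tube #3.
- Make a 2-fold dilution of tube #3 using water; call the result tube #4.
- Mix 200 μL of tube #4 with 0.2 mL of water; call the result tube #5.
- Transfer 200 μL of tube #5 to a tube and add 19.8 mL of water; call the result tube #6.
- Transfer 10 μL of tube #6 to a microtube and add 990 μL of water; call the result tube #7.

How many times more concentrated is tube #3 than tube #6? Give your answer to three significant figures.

Step 1: 5-fold → factor 5
Step 2: 0.5 mL brought to 2.5 mL → factor 2.5/0.5 = 5
Step 3: 0.1 mL + 400 μL = 0.5 mL total → factor 0.5/0.1 = 5
Step 4: 2-fold → factor 2
Step 5: 200 μL + 0.2 mL = 400 μL total → factor 400/200 = 2
Step 6: 200 μL + 19.8 mL = 20000 μL total → factor 20000/200 = 100
Dilution factor to tube #3 = 125; to tube #6 = 50000
[tube #3]/[tube #6] = (factor to tube #6)/(factor to tube #3) = 50000/125 = 400

400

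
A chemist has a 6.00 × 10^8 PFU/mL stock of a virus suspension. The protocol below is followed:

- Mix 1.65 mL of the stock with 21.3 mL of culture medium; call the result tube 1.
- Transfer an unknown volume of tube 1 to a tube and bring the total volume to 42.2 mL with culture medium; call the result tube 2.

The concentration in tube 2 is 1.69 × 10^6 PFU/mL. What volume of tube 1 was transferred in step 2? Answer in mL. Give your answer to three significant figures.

Step 1: 1.65 mL + 21.3 mL = 22.95 mL total → factor 22.95/1.65 = 13.909
Step 2: v brought to 42.2 mL → factor = 42.2 mL/v
Product of known-step factors = 13.909
Overall factor = 6.00 × 10^8 PFU/mL / (1.69 × 10^6 PFU/mL) = 355.03
Step-2 factor = 355.03 / 13.909 = 25.525
v = 42.2 mL / 25.525 = 1.65 mL

1.65 mL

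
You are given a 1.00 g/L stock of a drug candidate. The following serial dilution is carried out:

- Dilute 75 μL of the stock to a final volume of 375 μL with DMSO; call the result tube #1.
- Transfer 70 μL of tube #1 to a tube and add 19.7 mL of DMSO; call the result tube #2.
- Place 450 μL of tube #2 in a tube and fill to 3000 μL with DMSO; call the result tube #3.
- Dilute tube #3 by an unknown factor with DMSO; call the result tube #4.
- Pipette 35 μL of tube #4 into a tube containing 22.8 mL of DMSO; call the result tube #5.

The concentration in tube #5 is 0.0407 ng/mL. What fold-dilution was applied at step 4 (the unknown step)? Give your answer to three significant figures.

Step 1: 75 μL brought to 375 μL → factor 375/75 = 5
Step 2: 70 μL + 19.7 mL = 19770 μL total → factor 19770/70 = 282.43
Step 3: 450 μL brought to 3000 μL → factor 3000/450 = 6.6667
Step 4: unknown factor x
Step 5: 35 μL + 22.8 mL = 22835 μL total → factor 22835/35 = 652.43
Product of known-step factors = 6.1421 × 10^6
Overall factor = 1.00 g/L / (0.0407 ng/mL) = 2.457 × 10^7
x = 2.457 × 10^7 / 6.1421 × 10^6 = 4.00

4.00-fold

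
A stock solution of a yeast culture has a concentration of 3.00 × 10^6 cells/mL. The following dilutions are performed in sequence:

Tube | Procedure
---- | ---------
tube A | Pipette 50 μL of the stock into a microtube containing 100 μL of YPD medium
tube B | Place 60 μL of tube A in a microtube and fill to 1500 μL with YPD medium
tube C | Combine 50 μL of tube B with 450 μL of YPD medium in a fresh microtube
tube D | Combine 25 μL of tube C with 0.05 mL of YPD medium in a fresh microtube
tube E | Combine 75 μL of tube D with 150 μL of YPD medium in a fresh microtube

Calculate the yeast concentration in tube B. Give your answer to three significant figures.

Step 1: 50 μL + 100 μL = 150 μL total → factor 150/50 = 3
Step 2: 60 μL brought to 1500 μL → factor 1500/60 = 25
Dilution factor through tube B = 3 × 25 = 75
[tube B] = 3.00 × 10^6 cells/mL / 75 = 4.00 × 10^4 cells/mL

4.00 × 10^4 cells/mL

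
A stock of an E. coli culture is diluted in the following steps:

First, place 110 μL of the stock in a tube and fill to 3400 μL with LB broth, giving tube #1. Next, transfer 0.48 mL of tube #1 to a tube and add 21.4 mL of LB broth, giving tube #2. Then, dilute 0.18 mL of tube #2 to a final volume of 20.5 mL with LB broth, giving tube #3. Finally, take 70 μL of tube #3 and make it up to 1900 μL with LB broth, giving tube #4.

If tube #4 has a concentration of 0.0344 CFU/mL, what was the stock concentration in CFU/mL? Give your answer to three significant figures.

1.50 × 10^5 CFU/mL

Step 1: 110 μL brought to 3400 μL → factor 3400/110 = 30.909
Step 2: 0.48 mL + 21.4 mL = 21.88 mL total → factor 21.88/0.48 = 45.583
Step 3: 0.18 mL brought to 20.5 mL → factor 20.5/0.18 = 113.89
Step 4: 70 μL brought to 1900 μL → factor 1900/70 = 27.143
Overall dilution factor = 30.909 × 45.583 × 113.89 × 27.143 = 4.3554 × 10^6
Stock = 0.0344 CFU/mL × 4.3554 × 10^6 = 1.50 × 10^5 CFU/mL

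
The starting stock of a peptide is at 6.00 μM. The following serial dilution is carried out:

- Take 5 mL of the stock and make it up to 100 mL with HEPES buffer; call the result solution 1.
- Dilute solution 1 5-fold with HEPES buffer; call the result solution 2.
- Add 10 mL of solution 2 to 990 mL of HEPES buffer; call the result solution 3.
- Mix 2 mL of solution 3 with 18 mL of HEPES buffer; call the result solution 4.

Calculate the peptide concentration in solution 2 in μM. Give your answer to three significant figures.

Step 1: 5 mL brought to 100 mL → factor 100/5 = 20
Step 2: 5-fold → factor 5
Dilution factor through solution 2 = 20 × 5 = 100
[solution 2] = 6.00 μM / 100 = 0.0600 μM

0.0600 μM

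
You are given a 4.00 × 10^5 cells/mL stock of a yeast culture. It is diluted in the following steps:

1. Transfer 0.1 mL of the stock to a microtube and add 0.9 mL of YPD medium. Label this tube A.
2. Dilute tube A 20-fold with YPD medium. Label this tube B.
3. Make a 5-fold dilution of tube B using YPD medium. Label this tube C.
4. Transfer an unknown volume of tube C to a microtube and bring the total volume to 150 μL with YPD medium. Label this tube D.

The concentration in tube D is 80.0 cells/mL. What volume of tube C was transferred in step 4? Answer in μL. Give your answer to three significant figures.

30.0 μL

Step 1: 0.1 mL + 0.9 mL = 1 mL total → factor 1/0.1 = 10
Step 2: 20-fold → factor 20
Step 3: 5-fold → factor 5
Step 4: v brought to 150 μL → factor = 150 μL/v
Product of known-step factors = 1000
Overall factor = 4.00 × 10^5 cells/mL / (80.0 cells/mL) = 5000
Step-4 factor = 5000 / 1000 = 5
v = 150 μL / 5 = 30.0 μL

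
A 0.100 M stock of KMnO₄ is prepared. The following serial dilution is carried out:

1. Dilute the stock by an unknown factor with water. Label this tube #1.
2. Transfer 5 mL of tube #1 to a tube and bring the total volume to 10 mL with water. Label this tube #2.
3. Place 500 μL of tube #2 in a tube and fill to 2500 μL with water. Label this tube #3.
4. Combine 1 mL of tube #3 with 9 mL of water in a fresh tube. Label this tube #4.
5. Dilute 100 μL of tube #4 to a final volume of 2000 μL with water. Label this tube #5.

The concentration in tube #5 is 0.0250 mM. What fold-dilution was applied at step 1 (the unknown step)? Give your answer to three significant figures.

2.00-fold

Step 1: unknown factor x
Step 2: 5 mL brought to 10 mL → factor 10/5 = 2
Step 3: 500 μL brought to 2500 μL → factor 2500/500 = 5
Step 4: 1 mL + 9 mL = 10 mL total → factor 10/1 = 10
Step 5: 100 μL brought to 2000 μL → factor 2000/100 = 20
Product of known-step factors = 2000
Overall factor = 0.100 M / (0.0250 mM) = 4000
x = 4000 / 2000 = 2.00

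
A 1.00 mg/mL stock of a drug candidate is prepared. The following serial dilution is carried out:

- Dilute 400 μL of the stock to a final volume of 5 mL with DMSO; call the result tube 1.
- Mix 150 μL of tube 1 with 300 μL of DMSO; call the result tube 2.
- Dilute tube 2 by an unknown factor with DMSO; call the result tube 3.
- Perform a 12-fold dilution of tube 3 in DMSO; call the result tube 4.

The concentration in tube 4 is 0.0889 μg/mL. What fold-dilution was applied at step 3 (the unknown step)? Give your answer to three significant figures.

25.0-fold

Step 1: 400 μL brought to 5 mL → factor 5000/400 = 12.5
Step 2: 150 μL + 300 μL = 450 μL total → factor 450/150 = 3
Step 3: unknown factor x
Step 4: 12-fold → factor 12
Product of known-step factors = 450
Overall factor = 1.00 mg/mL / (0.0889 μg/mL) = 11249
x = 11249 / 450 = 25.0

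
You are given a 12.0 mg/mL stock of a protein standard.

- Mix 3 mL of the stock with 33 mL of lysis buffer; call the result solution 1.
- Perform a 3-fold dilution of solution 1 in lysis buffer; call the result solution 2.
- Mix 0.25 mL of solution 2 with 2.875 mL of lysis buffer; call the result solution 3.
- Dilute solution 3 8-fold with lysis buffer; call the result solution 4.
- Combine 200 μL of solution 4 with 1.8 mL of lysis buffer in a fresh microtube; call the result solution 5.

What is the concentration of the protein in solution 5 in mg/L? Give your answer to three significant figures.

0.333 mg/L

Step 1: 3 mL + 33 mL = 36 mL total → factor 36/3 = 12
Step 2: 3-fold → factor 3
Step 3: 0.25 mL + 2.875 mL = 3.125 mL total → factor 3.125/0.25 = 12.5
Step 4: 8-fold → factor 8
Step 5: 200 μL + 1.8 mL = 2000 μL total → factor 2000/200 = 10
Overall dilution factor = 12 × 3 × 12.5 × 8 × 10 = 36000
Final = 12.0 mg/mL / 36000 = 0.0003333 mg/mL = 0.333 mg/L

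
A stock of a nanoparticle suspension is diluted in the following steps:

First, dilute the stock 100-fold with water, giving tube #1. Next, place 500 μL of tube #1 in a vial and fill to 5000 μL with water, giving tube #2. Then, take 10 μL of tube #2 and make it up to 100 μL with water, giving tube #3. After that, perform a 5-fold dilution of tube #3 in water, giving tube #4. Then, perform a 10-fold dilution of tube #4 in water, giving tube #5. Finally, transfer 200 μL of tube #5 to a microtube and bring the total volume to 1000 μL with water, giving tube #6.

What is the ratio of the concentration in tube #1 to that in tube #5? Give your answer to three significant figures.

Step 1: 100-fold → factor 100
Step 2: 500 μL brought to 5000 μL → factor 5000/500 = 10
Step 3: 10 μL brought to 100 μL → factor 100/10 = 10
Step 4: 5-fold → factor 5
Step 5: 10-fold → factor 10
Dilution factor to tube #1 = 100; to tube #5 = 5 × 10^5
[tube #1]/[tube #5] = (factor to tube #5)/(factor to tube #1) = 5 × 10^5/100 = 5.00 × 10^3

5.00 × 10^3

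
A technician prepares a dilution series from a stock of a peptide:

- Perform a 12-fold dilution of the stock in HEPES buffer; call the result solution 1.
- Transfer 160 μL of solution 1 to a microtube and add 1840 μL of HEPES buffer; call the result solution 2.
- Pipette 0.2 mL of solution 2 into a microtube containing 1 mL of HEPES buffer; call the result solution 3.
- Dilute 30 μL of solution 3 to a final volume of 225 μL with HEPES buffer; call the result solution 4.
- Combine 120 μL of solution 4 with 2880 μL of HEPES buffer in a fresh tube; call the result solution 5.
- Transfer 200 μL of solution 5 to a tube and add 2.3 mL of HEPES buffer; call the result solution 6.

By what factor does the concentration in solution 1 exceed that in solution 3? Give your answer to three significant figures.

Step 1: 12-fold → factor 12
Step 2: 160 μL + 1840 μL = 2000 μL total → factor 2000/160 = 12.5
Step 3: 0.2 mL + 1 mL = 1.2 mL total → factor 1.2/0.2 = 6
Dilution factor to solution 1 = 12; to solution 3 = 900
[solution 1]/[solution 3] = (factor to solution 3)/(factor to solution 1) = 900/12 = 75.0

75.0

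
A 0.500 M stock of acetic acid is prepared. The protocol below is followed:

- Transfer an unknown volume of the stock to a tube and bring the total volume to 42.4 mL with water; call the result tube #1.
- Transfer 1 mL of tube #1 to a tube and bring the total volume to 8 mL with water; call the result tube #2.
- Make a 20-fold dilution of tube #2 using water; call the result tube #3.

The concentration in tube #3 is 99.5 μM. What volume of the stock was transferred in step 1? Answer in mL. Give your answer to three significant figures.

1.35 mL

Step 1: v brought to 42.4 mL → factor = 42.4 mL/v
Step 2: 1 mL brought to 8 mL → factor 8/1 = 8
Step 3: 20-fold → factor 20
Product of known-step factors = 160
Overall factor = 0.500 M / (99.5 μM) = 5025.1
Step-1 factor = 5025.1 / 160 = 31.407
v = 42.4 mL / 31.407 = 1.35 mL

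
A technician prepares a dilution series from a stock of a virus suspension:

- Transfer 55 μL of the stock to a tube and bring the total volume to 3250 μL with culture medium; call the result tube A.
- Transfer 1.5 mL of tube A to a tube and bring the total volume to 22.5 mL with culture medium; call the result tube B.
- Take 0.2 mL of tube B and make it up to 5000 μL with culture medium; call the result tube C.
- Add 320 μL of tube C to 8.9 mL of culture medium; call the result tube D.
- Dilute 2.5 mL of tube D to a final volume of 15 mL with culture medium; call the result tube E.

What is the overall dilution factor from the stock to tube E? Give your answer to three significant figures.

Step 1: 55 μL brought to 3250 μL → factor 3250/55 = 59.091
Step 2: 1.5 mL brought to 22.5 mL → factor 22.5/1.5 = 15
Step 3: 0.2 mL brought to 5000 μL → factor 5/0.2 = 25
Step 4: 320 μL + 8.9 mL = 9220 μL total → factor 9220/320 = 28.812
Step 5: 2.5 mL brought to 15 mL → factor 15/2.5 = 6
Overall dilution factor = 59.091 × 15 × 25 × 28.812 × 6 = 3.8308 × 10^6

3.83 × 10^6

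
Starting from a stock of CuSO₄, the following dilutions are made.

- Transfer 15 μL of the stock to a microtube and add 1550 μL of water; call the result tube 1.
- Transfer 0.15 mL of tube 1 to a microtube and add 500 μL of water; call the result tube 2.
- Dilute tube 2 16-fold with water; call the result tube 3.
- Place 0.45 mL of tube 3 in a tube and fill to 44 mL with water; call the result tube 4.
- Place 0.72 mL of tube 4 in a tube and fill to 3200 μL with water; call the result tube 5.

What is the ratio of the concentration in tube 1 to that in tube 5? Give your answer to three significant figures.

3.01 × 10^4

Step 1: 15 μL + 1550 μL = 1565 μL total → factor 1565/15 = 104.33
Step 2: 0.15 mL + 500 μL = 0.65 mL total → factor 0.65/0.15 = 4.3333
Step 3: 16-fold → factor 16
Step 4: 0.45 mL brought to 44 mL → factor 44/0.45 = 97.778
Step 5: 0.72 mL brought to 3200 μL → factor 3.2/0.72 = 4.4444
Dilution factor to tube 1 = 104.33; to tube 5 = 3.1436 × 10^6
[tube 1]/[tube 5] = (factor to tube 5)/(factor to tube 1) = 3.1436 × 10^6/104.33 = 3.01 × 10^4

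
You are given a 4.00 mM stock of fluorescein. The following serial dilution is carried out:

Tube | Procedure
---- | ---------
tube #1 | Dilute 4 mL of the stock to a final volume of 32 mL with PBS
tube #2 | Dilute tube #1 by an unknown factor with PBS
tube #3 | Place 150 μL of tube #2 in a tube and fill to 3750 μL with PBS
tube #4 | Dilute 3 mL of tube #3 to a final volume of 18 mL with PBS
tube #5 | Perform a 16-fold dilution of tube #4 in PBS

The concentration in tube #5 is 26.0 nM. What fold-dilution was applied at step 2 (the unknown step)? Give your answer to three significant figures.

8.01-fold

Step 1: 4 mL brought to 32 mL → factor 32/4 = 8
Step 2: unknown factor x
Step 3: 150 μL brought to 3750 μL → factor 3750/150 = 25
Step 4: 3 mL brought to 18 mL → factor 18/3 = 6
Step 5: 16-fold → factor 16
Product of known-step factors = 19200
Overall factor = 4.00 mM / (26.0 nM) = 1.5385 × 10^5
x = 1.5385 × 10^5 / 19200 = 8.01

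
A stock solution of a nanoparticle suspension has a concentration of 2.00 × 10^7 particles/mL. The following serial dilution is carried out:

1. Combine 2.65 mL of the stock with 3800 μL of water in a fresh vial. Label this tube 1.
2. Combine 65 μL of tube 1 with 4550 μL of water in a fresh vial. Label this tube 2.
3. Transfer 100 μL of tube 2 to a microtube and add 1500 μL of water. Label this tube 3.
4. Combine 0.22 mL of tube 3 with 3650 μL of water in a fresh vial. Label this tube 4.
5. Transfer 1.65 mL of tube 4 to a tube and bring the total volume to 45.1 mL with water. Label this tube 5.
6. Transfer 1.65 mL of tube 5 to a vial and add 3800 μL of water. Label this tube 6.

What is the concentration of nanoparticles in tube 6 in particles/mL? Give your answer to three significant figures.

Step 1: 2.65 mL + 3800 μL = 6.45 mL total → factor 6.45/2.65 = 2.434
Step 2: 65 μL + 4550 μL = 4615 μL total → factor 4615/65 = 71
Step 3: 100 μL + 1500 μL = 1600 μL total → factor 1600/100 = 16
Step 4: 0.22 mL + 3650 μL = 3.87 mL total → factor 3.87/0.22 = 17.591
Step 5: 1.65 mL brought to 45.1 mL → factor 45.1/1.65 = 27.333
Step 6: 1.65 mL + 3800 μL = 5.45 mL total → factor 5.45/1.65 = 3.303
Overall dilution factor = 2.434 × 71 × 16 × 17.591 × 27.333 × 3.303 = 4.3912 × 10^6
Final = 2.00 × 10^7 particles/mL / 4.3912 × 10^6 = 4.55 particles/mL

4.55 particles/mL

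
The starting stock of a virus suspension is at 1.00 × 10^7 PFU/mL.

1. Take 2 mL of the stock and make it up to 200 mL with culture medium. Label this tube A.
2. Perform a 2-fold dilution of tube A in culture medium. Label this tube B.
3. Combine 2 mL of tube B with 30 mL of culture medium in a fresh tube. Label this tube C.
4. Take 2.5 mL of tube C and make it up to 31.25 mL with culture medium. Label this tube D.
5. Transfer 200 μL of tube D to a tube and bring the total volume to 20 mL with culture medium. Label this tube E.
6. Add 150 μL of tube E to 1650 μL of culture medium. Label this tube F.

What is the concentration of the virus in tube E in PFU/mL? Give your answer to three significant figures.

2.50 PFU/mL

Step 1: 2 mL brought to 200 mL → factor 200/2 = 100
Step 2: 2-fold → factor 2
Step 3: 2 mL + 30 mL = 32 mL total → factor 32/2 = 16
Step 4: 2.5 mL brought to 31.25 mL → factor 31.25/2.5 = 12.5
Step 5: 200 μL brought to 20 mL → factor 20000/200 = 100
Dilution factor through tube E = 100 × 2 × 16 × 12.5 × 100 = 4 × 10^6
[tube E] = 1.00 × 10^7 PFU/mL / 4 × 10^6 = 2.50 PFU/mL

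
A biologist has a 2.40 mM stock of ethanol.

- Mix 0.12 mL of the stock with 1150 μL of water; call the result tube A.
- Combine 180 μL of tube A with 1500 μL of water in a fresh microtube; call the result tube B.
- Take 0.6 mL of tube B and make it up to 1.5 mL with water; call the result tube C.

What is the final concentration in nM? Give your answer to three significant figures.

9.72 × 10^3 nM

Step 1: 0.12 mL + 1150 μL = 1.27 mL total → factor 1.27/0.12 = 10.583
Step 2: 180 μL + 1500 μL = 1680 μL total → factor 1680/180 = 9.3333
Step 3: 0.6 mL brought to 1.5 mL → factor 1.5/0.6 = 2.5
Overall dilution factor = 10.583 × 9.3333 × 2.5 = 246.94
Final = 2.40 mM / 246.94 = 0.009719 mM = 9.72 × 10^3 nM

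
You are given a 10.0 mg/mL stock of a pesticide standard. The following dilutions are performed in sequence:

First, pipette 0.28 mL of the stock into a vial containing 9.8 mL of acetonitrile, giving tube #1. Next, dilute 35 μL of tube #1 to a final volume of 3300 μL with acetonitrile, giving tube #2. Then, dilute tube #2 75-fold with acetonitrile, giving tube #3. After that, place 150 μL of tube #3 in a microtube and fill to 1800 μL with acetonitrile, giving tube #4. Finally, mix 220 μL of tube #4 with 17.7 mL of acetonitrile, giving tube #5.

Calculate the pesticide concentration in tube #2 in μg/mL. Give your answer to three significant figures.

Step 1: 0.28 mL + 9.8 mL = 10.08 mL total → factor 10.08/0.28 = 36
Step 2: 35 μL brought to 3300 μL → factor 3300/35 = 94.286
Dilution factor through tube #2 = 36 × 94.286 = 3394.3
[tube #2] = 10.0 mg/mL / 3394.3 = 0.002946 mg/mL = 2.95 μg/mL

2.95 μg/mL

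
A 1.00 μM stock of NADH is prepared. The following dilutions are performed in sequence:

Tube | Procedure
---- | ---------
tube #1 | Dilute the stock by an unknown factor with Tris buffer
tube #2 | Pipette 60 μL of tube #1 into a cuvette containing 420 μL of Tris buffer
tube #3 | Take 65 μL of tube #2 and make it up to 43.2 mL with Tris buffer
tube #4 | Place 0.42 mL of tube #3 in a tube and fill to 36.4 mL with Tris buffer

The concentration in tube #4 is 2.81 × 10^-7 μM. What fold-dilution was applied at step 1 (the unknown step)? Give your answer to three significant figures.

7.72-fold

Step 1: unknown factor x
Step 2: 60 μL + 420 μL = 480 μL total → factor 480/60 = 8
Step 3: 65 μL brought to 43.2 mL → factor 43200/65 = 664.62
Step 4: 0.42 mL brought to 36.4 mL → factor 36.4/0.42 = 86.667
Product of known-step factors = 4.608 × 10^5
Overall factor = 1.00 μM / (2.81 × 10^-7 μM) = 3.5587 × 10^6
x = 3.5587 × 10^6 / 4.608 × 10^5 = 7.72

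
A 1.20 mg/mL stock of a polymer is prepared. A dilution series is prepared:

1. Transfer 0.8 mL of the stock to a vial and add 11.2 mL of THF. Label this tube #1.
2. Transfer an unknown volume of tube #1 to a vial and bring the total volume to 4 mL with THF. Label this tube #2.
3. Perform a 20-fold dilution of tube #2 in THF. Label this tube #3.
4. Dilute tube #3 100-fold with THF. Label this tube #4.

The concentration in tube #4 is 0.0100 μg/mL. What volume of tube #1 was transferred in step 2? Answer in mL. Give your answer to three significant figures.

1.00 mL

Step 1: 0.8 mL + 11.2 mL = 12 mL total → factor 12/0.8 = 15
Step 2: v brought to 4 mL → factor = 4 mL/v
Step 3: 20-fold → factor 20
Step 4: 100-fold → factor 100
Product of known-step factors = 30000
Overall factor = 1.20 mg/mL / (0.0100 μg/mL) = 1.2 × 10^5
Step-2 factor = 1.2 × 10^5 / 30000 = 4
v = 4 mL / 4 = 1.00 mL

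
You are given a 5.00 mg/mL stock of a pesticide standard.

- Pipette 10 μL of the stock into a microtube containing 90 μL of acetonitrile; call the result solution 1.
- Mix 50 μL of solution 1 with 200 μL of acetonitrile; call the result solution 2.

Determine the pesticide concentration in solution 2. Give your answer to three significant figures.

Step 1: 10 μL + 90 μL = 100 μL total → factor 100/10 = 10
Step 2: 50 μL + 200 μL = 250 μL total → factor 250/50 = 5
Overall dilution factor = 10 × 5 = 50
Final = 5.00 mg/mL / 50 = 0.100 mg/mL

0.100 mg/mL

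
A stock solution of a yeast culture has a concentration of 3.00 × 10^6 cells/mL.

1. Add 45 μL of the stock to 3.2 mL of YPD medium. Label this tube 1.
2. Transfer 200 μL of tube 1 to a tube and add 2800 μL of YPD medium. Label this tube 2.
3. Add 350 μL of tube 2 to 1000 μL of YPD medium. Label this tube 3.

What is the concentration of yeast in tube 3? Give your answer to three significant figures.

Step 1: 45 μL + 3.2 mL = 3245 μL total → factor 3245/45 = 72.111
Step 2: 200 μL + 2800 μL = 3000 μL total → factor 3000/200 = 15
Step 3: 350 μL + 1000 μL = 1350 μL total → factor 1350/350 = 3.8571
Overall dilution factor = 72.111 × 15 × 3.8571 = 4172.1
Final = 3.00 × 10^6 cells/mL / 4172.1 = 719 cells/mL

719 cells/mL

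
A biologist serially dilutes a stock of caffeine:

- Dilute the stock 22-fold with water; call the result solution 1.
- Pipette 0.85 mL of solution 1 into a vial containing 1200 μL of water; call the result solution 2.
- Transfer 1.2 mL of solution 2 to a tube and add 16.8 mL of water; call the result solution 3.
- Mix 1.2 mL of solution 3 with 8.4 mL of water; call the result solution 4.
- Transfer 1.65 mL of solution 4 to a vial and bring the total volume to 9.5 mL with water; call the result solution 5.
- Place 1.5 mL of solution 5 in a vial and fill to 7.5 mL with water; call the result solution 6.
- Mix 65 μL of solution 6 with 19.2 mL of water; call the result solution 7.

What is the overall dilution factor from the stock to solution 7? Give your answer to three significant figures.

5.43 × 10^7

Step 1: 22-fold → factor 22
Step 2: 0.85 mL + 1200 μL = 2.05 mL total → factor 2.05/0.85 = 2.4118
Step 3: 1.2 mL + 16.8 mL = 18 mL total → factor 18/1.2 = 15
Step 4: 1.2 mL + 8.4 mL = 9.6 mL total → factor 9.6/1.2 = 8
Step 5: 1.65 mL brought to 9.5 mL → factor 9.5/1.65 = 5.7576
Step 6: 1.5 mL brought to 7.5 mL → factor 7.5/1.5 = 5
Step 7: 65 μL + 19.2 mL = 19265 μL total → factor 19265/65 = 296.38
Overall dilution factor = 22 × 2.4118 × 15 × 8 × 5.7576 × 5 × 296.38 = 5.4326 × 10^7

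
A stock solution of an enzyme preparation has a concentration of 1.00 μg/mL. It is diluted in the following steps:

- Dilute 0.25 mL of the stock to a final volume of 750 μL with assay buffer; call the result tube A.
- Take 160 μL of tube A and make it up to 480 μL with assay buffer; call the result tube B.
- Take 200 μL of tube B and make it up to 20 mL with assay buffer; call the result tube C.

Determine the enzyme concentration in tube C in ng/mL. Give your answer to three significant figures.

Step 1: 0.25 mL brought to 750 μL → factor 0.75/0.25 = 3
Step 2: 160 μL brought to 480 μL → factor 480/160 = 3
Step 3: 200 μL brought to 20 mL → factor 20000/200 = 100
Overall dilution factor = 3 × 3 × 100 = 900
Final = 1.00 μg/mL / 900 = 0.001111 μg/mL = 1.11 ng/mL

1.11 ng/mL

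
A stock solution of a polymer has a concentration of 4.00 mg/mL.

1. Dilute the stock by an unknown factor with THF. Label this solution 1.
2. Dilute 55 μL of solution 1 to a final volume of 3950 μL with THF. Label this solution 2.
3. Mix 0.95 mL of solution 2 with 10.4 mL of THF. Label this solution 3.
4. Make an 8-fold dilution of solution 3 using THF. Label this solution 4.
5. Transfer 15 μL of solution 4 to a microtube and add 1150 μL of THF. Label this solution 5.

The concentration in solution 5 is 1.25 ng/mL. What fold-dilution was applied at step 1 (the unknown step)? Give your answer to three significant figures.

Step 1: unknown factor x
Step 2: 55 μL brought to 3950 μL → factor 3950/55 = 71.818
Step 3: 0.95 mL + 10.4 mL = 11.35 mL total → factor 11.35/0.95 = 11.947
Step 4: 8-fold → factor 8
Step 5: 15 μL + 1150 μL = 1165 μL total → factor 1165/15 = 77.667
Product of known-step factors = 5.3313 × 10^5
Overall factor = 4.00 mg/mL / (1.25 ng/mL) = 3.2 × 10^6
x = 3.2 × 10^6 / 5.3313 × 10^5 = 6.00

6.00-fold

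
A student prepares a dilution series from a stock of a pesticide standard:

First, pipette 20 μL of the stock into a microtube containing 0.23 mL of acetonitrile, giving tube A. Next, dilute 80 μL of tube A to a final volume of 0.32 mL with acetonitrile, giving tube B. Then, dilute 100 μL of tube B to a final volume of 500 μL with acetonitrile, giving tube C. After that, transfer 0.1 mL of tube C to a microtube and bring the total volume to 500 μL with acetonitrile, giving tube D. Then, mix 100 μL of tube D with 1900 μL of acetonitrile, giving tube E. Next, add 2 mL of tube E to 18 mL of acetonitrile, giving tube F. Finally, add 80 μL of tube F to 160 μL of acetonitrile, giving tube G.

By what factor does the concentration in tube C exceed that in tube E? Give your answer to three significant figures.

Step 1: 20 μL + 0.23 mL = 250 μL total → factor 250/20 = 12.5
Step 2: 80 μL brought to 0.32 mL → factor 320/80 = 4
Step 3: 100 μL brought to 500 μL → factor 500/100 = 5
Step 4: 0.1 mL brought to 500 μL → factor 0.5/0.1 = 5
Step 5: 100 μL + 1900 μL = 2000 μL total → factor 2000/100 = 20
Dilution factor to tube C = 250; to tube E = 25000
[tube C]/[tube E] = (factor to tube E)/(factor to tube C) = 25000/250 = 100

100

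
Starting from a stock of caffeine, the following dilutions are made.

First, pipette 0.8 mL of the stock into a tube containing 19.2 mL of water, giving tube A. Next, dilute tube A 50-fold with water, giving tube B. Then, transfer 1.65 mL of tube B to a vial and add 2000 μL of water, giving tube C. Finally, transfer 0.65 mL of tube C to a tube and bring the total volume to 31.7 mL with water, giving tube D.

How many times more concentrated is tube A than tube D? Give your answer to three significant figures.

5.39 × 10^3

Step 1: 0.8 mL + 19.2 mL = 20 mL total → factor 20/0.8 = 25
Step 2: 50-fold → factor 50
Step 3: 1.65 mL + 2000 μL = 3.65 mL total → factor 3.65/1.65 = 2.2121
Step 4: 0.65 mL brought to 31.7 mL → factor 31.7/0.65 = 48.769
Dilution factor to tube A = 25; to tube D = 1.3485 × 10^5
[tube A]/[tube D] = (factor to tube D)/(factor to tube A) = 1.3485 × 10^5/25 = 5.39 × 10^3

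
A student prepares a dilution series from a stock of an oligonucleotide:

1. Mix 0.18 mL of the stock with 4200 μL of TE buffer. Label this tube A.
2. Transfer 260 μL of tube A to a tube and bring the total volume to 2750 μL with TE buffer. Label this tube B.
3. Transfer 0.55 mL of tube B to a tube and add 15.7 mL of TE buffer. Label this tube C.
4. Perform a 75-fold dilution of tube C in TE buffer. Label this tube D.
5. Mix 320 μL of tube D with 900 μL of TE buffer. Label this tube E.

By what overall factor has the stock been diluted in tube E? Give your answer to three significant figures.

2.17 × 10^6

Step 1: 0.18 mL + 4200 μL = 4.38 mL total → factor 4.38/0.18 = 24.333
Step 2: 260 μL brought to 2750 μL → factor 2750/260 = 10.577
Step 3: 0.55 mL + 15.7 mL = 16.25 mL total → factor 16.25/0.55 = 29.545
Step 4: 75-fold → factor 75
Step 5: 320 μL + 900 μL = 1220 μL total → factor 1220/320 = 3.8125
Overall dilution factor = 24.333 × 10.577 × 29.545 × 75 × 3.8125 = 2.1743 × 10^6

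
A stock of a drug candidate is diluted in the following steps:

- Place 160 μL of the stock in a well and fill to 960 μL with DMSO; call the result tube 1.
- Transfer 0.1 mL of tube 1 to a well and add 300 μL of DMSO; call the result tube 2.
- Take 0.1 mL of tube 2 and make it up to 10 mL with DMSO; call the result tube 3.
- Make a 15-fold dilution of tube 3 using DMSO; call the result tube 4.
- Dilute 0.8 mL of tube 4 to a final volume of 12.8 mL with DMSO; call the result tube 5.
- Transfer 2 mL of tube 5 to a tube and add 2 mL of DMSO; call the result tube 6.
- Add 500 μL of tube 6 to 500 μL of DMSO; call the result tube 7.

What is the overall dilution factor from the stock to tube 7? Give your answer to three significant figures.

2.30 × 10^6

Step 1: 160 μL brought to 960 μL → factor 960/160 = 6
Step 2: 0.1 mL + 300 μL = 0.4 mL total → factor 0.4/0.1 = 4
Step 3: 0.1 mL brought to 10 mL → factor 10/0.1 = 100
Step 4: 15-fold → factor 15
Step 5: 0.8 mL brought to 12.8 mL → factor 12.8/0.8 = 16
Step 6: 2 mL + 2 mL = 4 mL total → factor 4/2 = 2
Step 7: 500 μL + 500 μL = 1000 μL total → factor 1000/500 = 2
Overall dilution factor = 6 × 4 × 100 × 15 × 16 × 2 × 2 = 2.304 × 10^6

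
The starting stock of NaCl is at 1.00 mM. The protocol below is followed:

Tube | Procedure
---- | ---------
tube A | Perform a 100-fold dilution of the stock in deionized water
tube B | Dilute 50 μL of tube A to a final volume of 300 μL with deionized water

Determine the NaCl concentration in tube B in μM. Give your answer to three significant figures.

1.67 μM

Step 1: 100-fold → factor 100
Step 2: 50 μL brought to 300 μL → factor 300/50 = 6
Overall dilution factor = 100 × 6 = 600
Final = 1.00 mM / 600 = 0.001667 mM = 1.67 μM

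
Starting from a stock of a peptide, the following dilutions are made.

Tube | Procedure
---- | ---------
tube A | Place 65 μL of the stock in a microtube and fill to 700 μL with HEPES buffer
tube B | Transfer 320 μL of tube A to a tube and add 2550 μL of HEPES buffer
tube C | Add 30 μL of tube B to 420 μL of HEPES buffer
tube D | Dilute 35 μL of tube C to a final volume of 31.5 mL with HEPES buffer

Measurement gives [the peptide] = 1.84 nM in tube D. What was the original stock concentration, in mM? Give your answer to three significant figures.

2.40 mM

Step 1: 65 μL brought to 700 μL → factor 700/65 = 10.769
Step 2: 320 μL + 2550 μL = 2870 μL total → factor 2870/320 = 8.9688
Step 3: 30 μL + 420 μL = 450 μL total → factor 450/30 = 15
Step 4: 35 μL brought to 31.5 mL → factor 31500/35 = 900
Overall dilution factor = 10.769 × 8.9688 × 15 × 900 = 1.3039 × 10^6
Stock = 1.84 nM × 1.3039 × 10^6 = 2.399 × 10^6 nM = 2.40 mM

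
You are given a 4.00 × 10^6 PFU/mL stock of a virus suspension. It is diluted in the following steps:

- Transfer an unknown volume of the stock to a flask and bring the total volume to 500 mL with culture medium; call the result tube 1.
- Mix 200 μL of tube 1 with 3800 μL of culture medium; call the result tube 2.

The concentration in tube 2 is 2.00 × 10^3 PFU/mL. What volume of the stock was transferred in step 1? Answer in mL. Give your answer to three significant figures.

5.00 mL

Step 1: v brought to 500 mL → factor = 500 mL/v
Step 2: 200 μL + 3800 μL = 4000 μL total → factor 4000/200 = 20
Product of known-step factors = 20
Overall factor = 4.00 × 10^6 PFU/mL / (2.00 × 10^3 PFU/mL) = 2000
Step-1 factor = 2000 / 20 = 100
v = 500 mL / 100 = 5.00 mL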